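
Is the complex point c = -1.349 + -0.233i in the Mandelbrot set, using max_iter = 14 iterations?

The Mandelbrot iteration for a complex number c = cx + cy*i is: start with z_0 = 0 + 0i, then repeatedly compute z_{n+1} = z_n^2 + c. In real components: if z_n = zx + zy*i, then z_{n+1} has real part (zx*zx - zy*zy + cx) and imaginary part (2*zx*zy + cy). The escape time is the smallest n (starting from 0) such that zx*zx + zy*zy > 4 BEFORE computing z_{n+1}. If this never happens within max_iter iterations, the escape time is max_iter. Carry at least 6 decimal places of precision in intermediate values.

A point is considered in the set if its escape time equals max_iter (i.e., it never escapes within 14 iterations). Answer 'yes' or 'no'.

Answer: no

Derivation:
z_0 = 0 + 0i, c = -1.3490 + -0.2330i
Iter 1: z = -1.3490 + -0.2330i, |z|^2 = 1.8741
Iter 2: z = 0.4165 + 0.3956i, |z|^2 = 0.3300
Iter 3: z = -1.3320 + 0.0966i, |z|^2 = 1.7837
Iter 4: z = 0.4160 + -0.4903i, |z|^2 = 0.4134
Iter 5: z = -1.4163 + -0.6409i, |z|^2 = 2.4167
Iter 6: z = 0.2461 + 1.5825i, |z|^2 = 2.5649
Iter 7: z = -3.7927 + 0.5460i, |z|^2 = 14.6827
Escaped at iteration 7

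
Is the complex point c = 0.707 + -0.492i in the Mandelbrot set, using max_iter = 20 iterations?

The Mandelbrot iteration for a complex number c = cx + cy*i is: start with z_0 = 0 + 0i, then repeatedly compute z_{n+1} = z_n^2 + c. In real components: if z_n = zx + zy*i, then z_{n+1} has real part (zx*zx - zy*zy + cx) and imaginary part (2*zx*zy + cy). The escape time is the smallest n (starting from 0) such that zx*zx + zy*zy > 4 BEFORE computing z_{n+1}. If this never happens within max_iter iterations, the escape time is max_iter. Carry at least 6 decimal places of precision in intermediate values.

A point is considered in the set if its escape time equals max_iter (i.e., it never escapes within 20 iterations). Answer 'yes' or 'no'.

z_0 = 0 + 0i, c = 0.7070 + -0.4920i
Iter 1: z = 0.7070 + -0.4920i, |z|^2 = 0.7419
Iter 2: z = 0.9648 + -1.1877i, |z|^2 = 2.3414
Iter 3: z = 0.2272 + -2.7837i, |z|^2 = 7.8008
Escaped at iteration 3

Answer: no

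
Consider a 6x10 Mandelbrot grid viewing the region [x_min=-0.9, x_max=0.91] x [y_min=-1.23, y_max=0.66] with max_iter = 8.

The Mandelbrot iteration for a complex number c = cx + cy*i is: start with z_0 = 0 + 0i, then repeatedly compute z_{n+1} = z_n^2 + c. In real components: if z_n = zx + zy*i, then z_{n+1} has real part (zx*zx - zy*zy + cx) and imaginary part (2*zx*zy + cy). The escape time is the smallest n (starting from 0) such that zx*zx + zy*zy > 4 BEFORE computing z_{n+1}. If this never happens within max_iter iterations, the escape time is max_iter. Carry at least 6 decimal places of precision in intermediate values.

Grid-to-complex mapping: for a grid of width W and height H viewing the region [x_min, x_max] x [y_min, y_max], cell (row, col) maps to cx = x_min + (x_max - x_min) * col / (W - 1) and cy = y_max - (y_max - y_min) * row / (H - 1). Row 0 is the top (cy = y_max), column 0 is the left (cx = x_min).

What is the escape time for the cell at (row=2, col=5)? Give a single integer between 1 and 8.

Answer: 3

Derivation:
z_0 = 0 + 0i, c = 0.9100 + 0.2400i
Iter 1: z = 0.9100 + 0.2400i, |z|^2 = 0.8857
Iter 2: z = 1.6805 + 0.6768i, |z|^2 = 3.2821
Iter 3: z = 3.2760 + 2.5147i, |z|^2 = 17.0562
Escaped at iteration 3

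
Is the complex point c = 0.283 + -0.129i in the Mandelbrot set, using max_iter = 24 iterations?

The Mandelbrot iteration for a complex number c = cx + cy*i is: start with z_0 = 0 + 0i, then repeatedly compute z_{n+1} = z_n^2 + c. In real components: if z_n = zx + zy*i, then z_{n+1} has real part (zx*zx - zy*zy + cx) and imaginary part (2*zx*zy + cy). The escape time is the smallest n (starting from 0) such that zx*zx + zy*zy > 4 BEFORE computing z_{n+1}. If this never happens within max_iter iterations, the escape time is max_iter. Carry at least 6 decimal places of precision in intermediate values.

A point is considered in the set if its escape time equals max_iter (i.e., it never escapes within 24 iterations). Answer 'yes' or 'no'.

Answer: yes

Derivation:
z_0 = 0 + 0i, c = 0.2830 + -0.1290i
Iter 1: z = 0.2830 + -0.1290i, |z|^2 = 0.0967
Iter 2: z = 0.3464 + -0.2020i, |z|^2 = 0.1608
Iter 3: z = 0.3622 + -0.2690i, |z|^2 = 0.2035
Iter 4: z = 0.3419 + -0.3239i, |z|^2 = 0.2217
Iter 5: z = 0.2950 + -0.3504i, |z|^2 = 0.2098
Iter 6: z = 0.2472 + -0.3357i, |z|^2 = 0.1738
Iter 7: z = 0.2314 + -0.2950i, |z|^2 = 0.1406
Iter 8: z = 0.2495 + -0.2655i, |z|^2 = 0.1328
Iter 9: z = 0.2748 + -0.2615i, |z|^2 = 0.1439
Iter 10: z = 0.2901 + -0.2727i, |z|^2 = 0.1585
Iter 11: z = 0.2928 + -0.2872i, |z|^2 = 0.1682
Iter 12: z = 0.2862 + -0.2972i, |z|^2 = 0.1703
Iter 13: z = 0.2766 + -0.2991i, |z|^2 = 0.1660
Iter 14: z = 0.2700 + -0.2945i, |z|^2 = 0.1596
Iter 15: z = 0.2692 + -0.2880i, |z|^2 = 0.1554
Iter 16: z = 0.2725 + -0.2841i, |z|^2 = 0.1550
Iter 17: z = 0.2766 + -0.2838i, |z|^2 = 0.1570
Iter 18: z = 0.2789 + -0.2860i, |z|^2 = 0.1596
Iter 19: z = 0.2790 + -0.2885i, |z|^2 = 0.1611
Iter 20: z = 0.2776 + -0.2900i, |z|^2 = 0.1612
Iter 21: z = 0.2760 + -0.2900i, |z|^2 = 0.1603
Iter 22: z = 0.2750 + -0.2891i, |z|^2 = 0.1592
Iter 23: z = 0.2751 + -0.2880i, |z|^2 = 0.1586
Did not escape in 24 iterations → in set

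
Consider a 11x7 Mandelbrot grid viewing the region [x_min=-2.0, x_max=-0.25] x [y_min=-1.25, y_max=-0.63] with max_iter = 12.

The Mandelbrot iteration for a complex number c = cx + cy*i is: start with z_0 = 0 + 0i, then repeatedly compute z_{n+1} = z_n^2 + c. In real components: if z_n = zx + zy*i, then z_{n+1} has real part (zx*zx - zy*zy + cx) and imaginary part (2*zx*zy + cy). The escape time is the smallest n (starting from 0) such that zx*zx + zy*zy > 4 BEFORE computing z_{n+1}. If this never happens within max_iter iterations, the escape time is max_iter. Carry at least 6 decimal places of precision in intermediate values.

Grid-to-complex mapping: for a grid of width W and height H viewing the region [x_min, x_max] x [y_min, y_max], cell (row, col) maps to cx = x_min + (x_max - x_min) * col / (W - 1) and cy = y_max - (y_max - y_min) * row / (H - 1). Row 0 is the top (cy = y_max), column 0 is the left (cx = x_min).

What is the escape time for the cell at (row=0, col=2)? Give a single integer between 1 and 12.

z_0 = 0 + 0i, c = -1.6500 + -0.6300i
Iter 1: z = -1.6500 + -0.6300i, |z|^2 = 3.1194
Iter 2: z = 0.6756 + 1.4490i, |z|^2 = 2.5560
Iter 3: z = -3.2932 + 1.3279i, |z|^2 = 12.6082
Escaped at iteration 3

Answer: 3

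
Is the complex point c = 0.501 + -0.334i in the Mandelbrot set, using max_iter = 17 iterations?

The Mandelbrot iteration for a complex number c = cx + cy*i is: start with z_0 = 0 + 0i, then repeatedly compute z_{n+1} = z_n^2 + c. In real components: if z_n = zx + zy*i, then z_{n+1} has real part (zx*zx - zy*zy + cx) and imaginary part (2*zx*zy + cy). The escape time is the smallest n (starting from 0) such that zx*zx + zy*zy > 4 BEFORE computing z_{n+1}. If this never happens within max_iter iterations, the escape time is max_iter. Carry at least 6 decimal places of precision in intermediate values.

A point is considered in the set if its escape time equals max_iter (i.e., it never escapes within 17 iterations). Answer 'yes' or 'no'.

Answer: no

Derivation:
z_0 = 0 + 0i, c = 0.5010 + -0.3340i
Iter 1: z = 0.5010 + -0.3340i, |z|^2 = 0.3626
Iter 2: z = 0.6404 + -0.6687i, |z|^2 = 0.8573
Iter 3: z = 0.4641 + -1.1905i, |z|^2 = 1.6326
Iter 4: z = -0.7009 + -1.4389i, |z|^2 = 2.5617
Iter 5: z = -1.0781 + 1.6831i, |z|^2 = 3.9953
Iter 6: z = -1.1695 + -3.9633i, |z|^2 = 17.0753
Escaped at iteration 6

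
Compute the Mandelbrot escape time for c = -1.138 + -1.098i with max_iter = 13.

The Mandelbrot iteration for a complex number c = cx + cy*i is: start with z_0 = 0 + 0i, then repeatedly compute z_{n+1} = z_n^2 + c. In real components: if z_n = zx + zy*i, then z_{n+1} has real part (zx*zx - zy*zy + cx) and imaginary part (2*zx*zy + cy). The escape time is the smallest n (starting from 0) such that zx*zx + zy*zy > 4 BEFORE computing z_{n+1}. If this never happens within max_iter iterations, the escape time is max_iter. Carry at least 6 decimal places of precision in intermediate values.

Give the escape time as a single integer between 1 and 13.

z_0 = 0 + 0i, c = -1.1380 + -1.0980i
Iter 1: z = -1.1380 + -1.0980i, |z|^2 = 2.5006
Iter 2: z = -1.0486 + 1.4010i, |z|^2 = 3.0624
Iter 3: z = -2.0015 + -4.0362i, |z|^2 = 20.2965
Escaped at iteration 3

Answer: 3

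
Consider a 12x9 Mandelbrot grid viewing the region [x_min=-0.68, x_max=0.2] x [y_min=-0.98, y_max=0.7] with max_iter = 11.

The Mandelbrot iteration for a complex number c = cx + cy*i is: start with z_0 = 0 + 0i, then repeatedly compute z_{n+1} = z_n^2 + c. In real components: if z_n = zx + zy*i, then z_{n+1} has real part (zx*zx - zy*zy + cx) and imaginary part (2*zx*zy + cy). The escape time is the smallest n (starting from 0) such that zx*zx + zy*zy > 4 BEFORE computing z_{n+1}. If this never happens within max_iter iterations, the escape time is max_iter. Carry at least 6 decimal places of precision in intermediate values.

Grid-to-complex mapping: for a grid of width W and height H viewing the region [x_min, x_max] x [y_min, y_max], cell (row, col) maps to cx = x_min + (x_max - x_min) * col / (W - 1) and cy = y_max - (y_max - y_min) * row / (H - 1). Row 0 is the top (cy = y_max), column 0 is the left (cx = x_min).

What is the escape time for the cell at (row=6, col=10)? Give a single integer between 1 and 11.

Answer: 11

Derivation:
z_0 = 0 + 0i, c = 0.1200 + -0.5600i
Iter 1: z = 0.1200 + -0.5600i, |z|^2 = 0.3280
Iter 2: z = -0.1792 + -0.6944i, |z|^2 = 0.5143
Iter 3: z = -0.3301 + -0.3111i, |z|^2 = 0.2058
Iter 4: z = 0.1322 + -0.3546i, |z|^2 = 0.1432
Iter 5: z = 0.0117 + -0.6537i, |z|^2 = 0.4275
Iter 6: z = -0.3072 + -0.5753i, |z|^2 = 0.4254
Iter 7: z = -0.1166 + -0.2065i, |z|^2 = 0.0562
Iter 8: z = 0.0910 + -0.5118i, |z|^2 = 0.2703
Iter 9: z = -0.1337 + -0.6531i, |z|^2 = 0.4444
Iter 10: z = -0.2887 + -0.3854i, |z|^2 = 0.2318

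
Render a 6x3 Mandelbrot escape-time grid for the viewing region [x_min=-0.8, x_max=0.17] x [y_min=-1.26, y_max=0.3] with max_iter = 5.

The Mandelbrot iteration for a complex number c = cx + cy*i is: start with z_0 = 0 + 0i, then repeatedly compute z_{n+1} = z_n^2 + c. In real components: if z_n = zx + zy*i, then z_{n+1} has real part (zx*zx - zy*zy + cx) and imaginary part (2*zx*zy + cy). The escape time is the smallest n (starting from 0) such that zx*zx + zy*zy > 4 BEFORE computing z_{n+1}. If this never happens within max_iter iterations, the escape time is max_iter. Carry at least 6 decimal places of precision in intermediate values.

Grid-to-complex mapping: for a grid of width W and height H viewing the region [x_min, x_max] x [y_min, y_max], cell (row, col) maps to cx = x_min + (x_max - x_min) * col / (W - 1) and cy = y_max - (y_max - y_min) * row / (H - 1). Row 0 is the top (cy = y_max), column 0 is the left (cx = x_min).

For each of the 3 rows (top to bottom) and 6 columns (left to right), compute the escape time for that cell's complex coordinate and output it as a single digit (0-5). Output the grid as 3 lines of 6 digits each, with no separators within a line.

(row=0, col=0): c = -0.8000 + 0.3000i → escape time 5
(row=0, col=1): c = -0.6060 + 0.3000i → escape time 5
(row=0, col=2): c = -0.4120 + 0.3000i → escape time 5
(row=0, col=3): c = -0.2180 + 0.3000i → escape time 5
(row=0, col=4): c = -0.0240 + 0.3000i → escape time 5
(row=0, col=5): c = 0.1700 + 0.3000i → escape time 5
(row=1, col=0): c = -0.8000 + -0.4800i → escape time 5
(row=1, col=1): c = -0.6060 + -0.4800i → escape time 5
(row=1, col=2): c = -0.4120 + -0.4800i → escape time 5
(row=1, col=3): c = -0.2180 + -0.4800i → escape time 5
(row=1, col=4): c = -0.0240 + -0.4800i → escape time 5
(row=1, col=5): c = 0.1700 + -0.4800i → escape time 5
(row=2, col=0): c = -0.8000 + -1.2600i → escape time 3
(row=2, col=1): c = -0.6060 + -1.2600i → escape time 3
(row=2, col=2): c = -0.4120 + -1.2600i → escape time 3
(row=2, col=3): c = -0.2180 + -1.2600i → escape time 3
(row=2, col=4): c = -0.0240 + -1.2600i → escape time 2
(row=2, col=5): c = 0.1700 + -1.2600i → escape time 2

Answer: 555555
555555
333322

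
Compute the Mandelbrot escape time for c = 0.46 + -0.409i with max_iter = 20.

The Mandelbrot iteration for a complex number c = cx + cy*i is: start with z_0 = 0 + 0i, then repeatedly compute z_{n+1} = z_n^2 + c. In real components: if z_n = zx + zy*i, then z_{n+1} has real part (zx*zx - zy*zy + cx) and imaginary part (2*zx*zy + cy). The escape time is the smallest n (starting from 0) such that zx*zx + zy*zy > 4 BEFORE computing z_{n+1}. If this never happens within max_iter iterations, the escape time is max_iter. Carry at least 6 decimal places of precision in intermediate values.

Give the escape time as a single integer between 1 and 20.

Answer: 8

Derivation:
z_0 = 0 + 0i, c = 0.4600 + -0.4090i
Iter 1: z = 0.4600 + -0.4090i, |z|^2 = 0.3789
Iter 2: z = 0.5043 + -0.7853i, |z|^2 = 0.8710
Iter 3: z = 0.0977 + -1.2011i, |z|^2 = 1.4521
Iter 4: z = -0.9730 + -0.6436i, |z|^2 = 1.3610
Iter 5: z = 0.9925 + 0.8435i, |z|^2 = 1.6966
Iter 6: z = 0.7336 + 1.2654i, |z|^2 = 2.1393
Iter 7: z = -0.6030 + 1.4474i, |z|^2 = 2.4588
Iter 8: z = -1.2714 + -2.1547i, |z|^2 = 6.2595
Escaped at iteration 8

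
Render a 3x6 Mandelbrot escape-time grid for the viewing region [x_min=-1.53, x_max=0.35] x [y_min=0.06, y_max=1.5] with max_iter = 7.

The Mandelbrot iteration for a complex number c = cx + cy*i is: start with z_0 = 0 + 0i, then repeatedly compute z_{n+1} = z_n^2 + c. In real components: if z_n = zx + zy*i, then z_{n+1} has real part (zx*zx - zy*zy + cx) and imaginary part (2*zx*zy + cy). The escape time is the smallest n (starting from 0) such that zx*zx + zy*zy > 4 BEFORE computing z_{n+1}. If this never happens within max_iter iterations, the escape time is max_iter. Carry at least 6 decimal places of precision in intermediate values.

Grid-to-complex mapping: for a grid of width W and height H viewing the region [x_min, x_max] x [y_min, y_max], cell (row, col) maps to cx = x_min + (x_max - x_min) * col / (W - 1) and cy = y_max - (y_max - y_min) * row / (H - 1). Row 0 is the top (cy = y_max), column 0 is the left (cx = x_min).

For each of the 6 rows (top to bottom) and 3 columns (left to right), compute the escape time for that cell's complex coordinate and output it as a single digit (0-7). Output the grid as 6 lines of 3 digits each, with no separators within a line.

Answer: 122
232
344
377
477
777

Derivation:
(row=0, col=0): c = -1.5300 + 1.5000i → escape time 1
(row=0, col=1): c = -0.5900 + 1.5000i → escape time 2
(row=0, col=2): c = 0.3500 + 1.5000i → escape time 2
(row=1, col=0): c = -1.5300 + 1.2120i → escape time 2
(row=1, col=1): c = -0.5900 + 1.2120i → escape time 3
(row=1, col=2): c = 0.3500 + 1.2120i → escape time 2
(row=2, col=0): c = -1.5300 + 0.9240i → escape time 3
(row=2, col=1): c = -0.5900 + 0.9240i → escape time 4
(row=2, col=2): c = 0.3500 + 0.9240i → escape time 4
(row=3, col=0): c = -1.5300 + 0.6360i → escape time 3
(row=3, col=1): c = -0.5900 + 0.6360i → escape time 7
(row=3, col=2): c = 0.3500 + 0.6360i → escape time 7
(row=4, col=0): c = -1.5300 + 0.3480i → escape time 4
(row=4, col=1): c = -0.5900 + 0.3480i → escape time 7
(row=4, col=2): c = 0.3500 + 0.3480i → escape time 7
(row=5, col=0): c = -1.5300 + 0.0600i → escape time 7
(row=5, col=1): c = -0.5900 + 0.0600i → escape time 7
(row=5, col=2): c = 0.3500 + 0.0600i → escape time 7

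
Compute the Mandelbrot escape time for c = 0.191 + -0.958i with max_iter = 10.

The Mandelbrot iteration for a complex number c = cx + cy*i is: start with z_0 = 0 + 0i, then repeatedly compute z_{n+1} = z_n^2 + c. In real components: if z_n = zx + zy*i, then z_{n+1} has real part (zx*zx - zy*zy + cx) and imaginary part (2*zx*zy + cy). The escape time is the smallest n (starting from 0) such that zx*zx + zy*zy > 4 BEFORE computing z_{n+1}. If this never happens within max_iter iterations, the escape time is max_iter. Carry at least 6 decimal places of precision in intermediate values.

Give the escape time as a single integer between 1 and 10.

Answer: 4

Derivation:
z_0 = 0 + 0i, c = 0.1910 + -0.9580i
Iter 1: z = 0.1910 + -0.9580i, |z|^2 = 0.9542
Iter 2: z = -0.6903 + -1.3240i, |z|^2 = 2.2294
Iter 3: z = -1.0854 + 0.8698i, |z|^2 = 1.9346
Iter 4: z = 0.6125 + -2.8461i, |z|^2 = 8.4755
Escaped at iteration 4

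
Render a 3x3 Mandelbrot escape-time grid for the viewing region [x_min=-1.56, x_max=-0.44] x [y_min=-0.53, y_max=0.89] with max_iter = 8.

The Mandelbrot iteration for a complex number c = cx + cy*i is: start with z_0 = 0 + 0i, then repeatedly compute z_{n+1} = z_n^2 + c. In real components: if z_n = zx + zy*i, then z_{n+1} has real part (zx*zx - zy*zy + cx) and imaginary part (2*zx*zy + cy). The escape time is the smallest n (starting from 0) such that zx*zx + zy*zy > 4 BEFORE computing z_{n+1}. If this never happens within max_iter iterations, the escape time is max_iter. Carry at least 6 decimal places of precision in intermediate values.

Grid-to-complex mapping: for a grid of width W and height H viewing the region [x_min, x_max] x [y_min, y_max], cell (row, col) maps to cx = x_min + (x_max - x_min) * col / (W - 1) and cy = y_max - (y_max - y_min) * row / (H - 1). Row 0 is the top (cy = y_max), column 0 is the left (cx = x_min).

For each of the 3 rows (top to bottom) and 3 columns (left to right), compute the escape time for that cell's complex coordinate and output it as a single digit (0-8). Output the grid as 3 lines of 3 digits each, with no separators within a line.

Answer: 335
588
358

Derivation:
(row=0, col=0): c = -1.5600 + 0.8900i → escape time 3
(row=0, col=1): c = -1.0000 + 0.8900i → escape time 3
(row=0, col=2): c = -0.4400 + 0.8900i → escape time 5
(row=1, col=0): c = -1.5600 + 0.1800i → escape time 5
(row=1, col=1): c = -1.0000 + 0.1800i → escape time 8
(row=1, col=2): c = -0.4400 + 0.1800i → escape time 8
(row=2, col=0): c = -1.5600 + -0.5300i → escape time 3
(row=2, col=1): c = -1.0000 + -0.5300i → escape time 5
(row=2, col=2): c = -0.4400 + -0.5300i → escape time 8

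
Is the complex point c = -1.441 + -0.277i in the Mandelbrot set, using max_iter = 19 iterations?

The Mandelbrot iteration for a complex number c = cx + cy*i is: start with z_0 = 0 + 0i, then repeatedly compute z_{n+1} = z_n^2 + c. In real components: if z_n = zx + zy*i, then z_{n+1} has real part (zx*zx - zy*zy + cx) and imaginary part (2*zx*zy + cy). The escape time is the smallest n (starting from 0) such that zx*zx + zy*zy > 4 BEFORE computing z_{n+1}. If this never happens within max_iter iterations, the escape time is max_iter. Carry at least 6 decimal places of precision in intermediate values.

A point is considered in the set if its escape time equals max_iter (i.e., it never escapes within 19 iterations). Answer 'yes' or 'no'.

Answer: no

Derivation:
z_0 = 0 + 0i, c = -1.4410 + -0.2770i
Iter 1: z = -1.4410 + -0.2770i, |z|^2 = 2.1532
Iter 2: z = 0.5588 + 0.5213i, |z|^2 = 0.5840
Iter 3: z = -1.4006 + 0.3056i, |z|^2 = 2.0550
Iter 4: z = 0.4272 + -1.1329i, |z|^2 = 1.4661
Iter 5: z = -2.5421 + -1.2450i, |z|^2 = 8.0121
Escaped at iteration 5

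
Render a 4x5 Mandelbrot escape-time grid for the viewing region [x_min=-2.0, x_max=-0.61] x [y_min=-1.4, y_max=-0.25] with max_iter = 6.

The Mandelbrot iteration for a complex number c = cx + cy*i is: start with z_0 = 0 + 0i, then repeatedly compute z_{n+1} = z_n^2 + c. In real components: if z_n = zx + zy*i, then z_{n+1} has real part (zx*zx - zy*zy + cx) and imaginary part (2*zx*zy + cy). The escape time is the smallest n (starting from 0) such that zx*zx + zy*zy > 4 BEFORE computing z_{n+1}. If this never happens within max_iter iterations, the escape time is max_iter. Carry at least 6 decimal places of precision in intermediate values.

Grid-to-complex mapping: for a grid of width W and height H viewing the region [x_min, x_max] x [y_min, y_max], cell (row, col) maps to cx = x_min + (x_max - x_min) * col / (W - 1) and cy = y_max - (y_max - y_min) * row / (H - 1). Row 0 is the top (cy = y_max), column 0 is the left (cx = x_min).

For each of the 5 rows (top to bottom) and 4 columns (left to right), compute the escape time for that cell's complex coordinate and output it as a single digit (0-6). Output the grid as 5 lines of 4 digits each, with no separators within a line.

(row=0, col=0): c = -2.0000 + -0.2500i → escape time 1
(row=0, col=1): c = -1.5367 + -0.2500i → escape time 5
(row=0, col=2): c = -1.0733 + -0.2500i → escape time 6
(row=0, col=3): c = -0.6100 + -0.2500i → escape time 6
(row=1, col=0): c = -2.0000 + -0.5375i → escape time 1
(row=1, col=1): c = -1.5367 + -0.5375i → escape time 3
(row=1, col=2): c = -1.0733 + -0.5375i → escape time 5
(row=1, col=3): c = -0.6100 + -0.5375i → escape time 6
(row=2, col=0): c = -2.0000 + -0.8250i → escape time 1
(row=2, col=1): c = -1.5367 + -0.8250i → escape time 3
(row=2, col=2): c = -1.0733 + -0.8250i → escape time 3
(row=2, col=3): c = -0.6100 + -0.8250i → escape time 4
(row=3, col=0): c = -2.0000 + -1.1125i → escape time 1
(row=3, col=1): c = -1.5367 + -1.1125i → escape time 2
(row=3, col=2): c = -1.0733 + -1.1125i → escape time 3
(row=3, col=3): c = -0.6100 + -1.1125i → escape time 3
(row=4, col=0): c = -2.0000 + -1.4000i → escape time 1
(row=4, col=1): c = -1.5367 + -1.4000i → escape time 1
(row=4, col=2): c = -1.0733 + -1.4000i → escape time 2
(row=4, col=3): c = -0.6100 + -1.4000i → escape time 2

Answer: 1566
1356
1334
1233
1122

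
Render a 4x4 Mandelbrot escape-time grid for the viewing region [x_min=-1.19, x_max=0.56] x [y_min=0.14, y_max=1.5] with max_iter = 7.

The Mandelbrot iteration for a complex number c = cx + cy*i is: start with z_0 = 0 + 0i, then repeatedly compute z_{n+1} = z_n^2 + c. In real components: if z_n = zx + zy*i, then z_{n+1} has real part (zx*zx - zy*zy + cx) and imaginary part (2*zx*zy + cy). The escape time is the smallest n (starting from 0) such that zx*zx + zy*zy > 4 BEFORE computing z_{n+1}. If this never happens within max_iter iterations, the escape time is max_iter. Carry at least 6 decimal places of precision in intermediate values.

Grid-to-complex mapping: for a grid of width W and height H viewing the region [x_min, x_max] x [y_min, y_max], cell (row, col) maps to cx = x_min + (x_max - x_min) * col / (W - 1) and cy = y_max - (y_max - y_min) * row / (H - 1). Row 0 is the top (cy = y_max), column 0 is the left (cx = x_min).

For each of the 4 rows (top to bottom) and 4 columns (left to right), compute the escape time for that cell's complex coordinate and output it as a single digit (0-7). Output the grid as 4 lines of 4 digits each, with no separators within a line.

(row=0, col=0): c = -1.1900 + 1.5000i → escape time 2
(row=0, col=1): c = -0.6067 + 1.5000i → escape time 2
(row=0, col=2): c = -0.0233 + 1.5000i → escape time 2
(row=0, col=3): c = 0.5600 + 1.5000i → escape time 2
(row=1, col=0): c = -1.1900 + 1.0467i → escape time 3
(row=1, col=1): c = -0.6067 + 1.0467i → escape time 4
(row=1, col=2): c = -0.0233 + 1.0467i → escape time 6
(row=1, col=3): c = 0.5600 + 1.0467i → escape time 2
(row=2, col=0): c = -1.1900 + 0.5933i → escape time 3
(row=2, col=1): c = -0.6067 + 0.5933i → escape time 7
(row=2, col=2): c = -0.0233 + 0.5933i → escape time 7
(row=2, col=3): c = 0.5600 + 0.5933i → escape time 3
(row=3, col=0): c = -1.1900 + 0.1400i → escape time 7
(row=3, col=1): c = -0.6067 + 0.1400i → escape time 7
(row=3, col=2): c = -0.0233 + 0.1400i → escape time 7
(row=3, col=3): c = 0.5600 + 0.1400i → escape time 4

Answer: 2222
3462
3773
7774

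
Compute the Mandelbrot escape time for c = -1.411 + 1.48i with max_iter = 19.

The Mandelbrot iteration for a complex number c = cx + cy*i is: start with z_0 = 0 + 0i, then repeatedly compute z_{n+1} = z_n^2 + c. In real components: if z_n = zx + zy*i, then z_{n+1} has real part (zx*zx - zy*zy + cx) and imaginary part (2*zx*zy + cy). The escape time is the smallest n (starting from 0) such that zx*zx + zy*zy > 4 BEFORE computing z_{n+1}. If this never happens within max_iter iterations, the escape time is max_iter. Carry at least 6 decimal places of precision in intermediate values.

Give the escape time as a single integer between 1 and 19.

Answer: 1

Derivation:
z_0 = 0 + 0i, c = -1.4110 + 1.4800i
Iter 1: z = -1.4110 + 1.4800i, |z|^2 = 4.1813
Escaped at iteration 1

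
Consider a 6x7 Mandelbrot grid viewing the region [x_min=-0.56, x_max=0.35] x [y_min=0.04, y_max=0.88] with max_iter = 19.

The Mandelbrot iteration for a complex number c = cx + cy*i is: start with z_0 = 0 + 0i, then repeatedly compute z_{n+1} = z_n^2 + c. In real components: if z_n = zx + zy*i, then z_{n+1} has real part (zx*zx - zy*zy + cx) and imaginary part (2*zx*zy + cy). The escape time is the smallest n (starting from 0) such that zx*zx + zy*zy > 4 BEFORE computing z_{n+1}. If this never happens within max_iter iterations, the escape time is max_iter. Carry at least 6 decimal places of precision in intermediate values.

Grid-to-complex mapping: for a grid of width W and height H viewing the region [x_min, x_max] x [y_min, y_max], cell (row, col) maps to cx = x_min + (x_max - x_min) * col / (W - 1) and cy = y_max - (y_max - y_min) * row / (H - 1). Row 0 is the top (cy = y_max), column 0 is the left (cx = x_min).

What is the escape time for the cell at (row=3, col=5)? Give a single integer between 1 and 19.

z_0 = 0 + 0i, c = 0.3500 + 0.4600i
Iter 1: z = 0.3500 + 0.4600i, |z|^2 = 0.3341
Iter 2: z = 0.2609 + 0.7820i, |z|^2 = 0.6796
Iter 3: z = -0.1935 + 0.8680i, |z|^2 = 0.7909
Iter 4: z = -0.3661 + 0.1241i, |z|^2 = 0.1494
Iter 5: z = 0.4686 + 0.3691i, |z|^2 = 0.3558
Iter 6: z = 0.4334 + 0.8059i, |z|^2 = 0.8373
Iter 7: z = -0.1117 + 1.1585i, |z|^2 = 1.3546
Iter 8: z = -0.9796 + 0.2011i, |z|^2 = 1.0001
Iter 9: z = 1.2692 + 0.0660i, |z|^2 = 1.6153
Iter 10: z = 1.9566 + 0.6274i, |z|^2 = 4.2220
Escaped at iteration 10

Answer: 10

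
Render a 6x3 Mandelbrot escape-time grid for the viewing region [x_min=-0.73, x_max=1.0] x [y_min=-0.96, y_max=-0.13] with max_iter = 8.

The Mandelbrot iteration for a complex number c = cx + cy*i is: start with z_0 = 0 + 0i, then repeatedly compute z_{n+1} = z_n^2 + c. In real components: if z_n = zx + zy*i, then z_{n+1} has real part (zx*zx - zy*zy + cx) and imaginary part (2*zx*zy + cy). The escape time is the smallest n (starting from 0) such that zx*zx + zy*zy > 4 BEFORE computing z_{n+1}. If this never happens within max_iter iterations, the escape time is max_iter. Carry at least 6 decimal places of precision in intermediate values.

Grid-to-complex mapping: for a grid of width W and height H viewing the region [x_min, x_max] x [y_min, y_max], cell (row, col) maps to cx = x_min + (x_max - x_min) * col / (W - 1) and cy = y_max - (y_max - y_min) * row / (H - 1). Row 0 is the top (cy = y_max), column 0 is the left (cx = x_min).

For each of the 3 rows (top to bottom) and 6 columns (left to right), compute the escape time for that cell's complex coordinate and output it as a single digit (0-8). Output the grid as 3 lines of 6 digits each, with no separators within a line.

(row=0, col=0): c = -0.7300 + -0.1300i → escape time 8
(row=0, col=1): c = -0.3840 + -0.1300i → escape time 8
(row=0, col=2): c = -0.0380 + -0.1300i → escape time 8
(row=0, col=3): c = 0.3080 + -0.1300i → escape time 8
(row=0, col=4): c = 0.6540 + -0.1300i → escape time 4
(row=0, col=5): c = 1.0000 + -0.1300i → escape time 2
(row=1, col=0): c = -0.7300 + -0.5450i → escape time 6
(row=1, col=1): c = -0.3840 + -0.5450i → escape time 8
(row=1, col=2): c = -0.0380 + -0.5450i → escape time 8
(row=1, col=3): c = 0.3080 + -0.5450i → escape time 8
(row=1, col=4): c = 0.6540 + -0.5450i → escape time 3
(row=1, col=5): c = 1.0000 + -0.5450i → escape time 2
(row=2, col=0): c = -0.7300 + -0.9600i → escape time 4
(row=2, col=1): c = -0.3840 + -0.9600i → escape time 5
(row=2, col=2): c = -0.0380 + -0.9600i → escape time 8
(row=2, col=3): c = 0.3080 + -0.9600i → escape time 4
(row=2, col=4): c = 0.6540 + -0.9600i → escape time 2
(row=2, col=5): c = 1.0000 + -0.9600i → escape time 2

Answer: 888842
688832
458422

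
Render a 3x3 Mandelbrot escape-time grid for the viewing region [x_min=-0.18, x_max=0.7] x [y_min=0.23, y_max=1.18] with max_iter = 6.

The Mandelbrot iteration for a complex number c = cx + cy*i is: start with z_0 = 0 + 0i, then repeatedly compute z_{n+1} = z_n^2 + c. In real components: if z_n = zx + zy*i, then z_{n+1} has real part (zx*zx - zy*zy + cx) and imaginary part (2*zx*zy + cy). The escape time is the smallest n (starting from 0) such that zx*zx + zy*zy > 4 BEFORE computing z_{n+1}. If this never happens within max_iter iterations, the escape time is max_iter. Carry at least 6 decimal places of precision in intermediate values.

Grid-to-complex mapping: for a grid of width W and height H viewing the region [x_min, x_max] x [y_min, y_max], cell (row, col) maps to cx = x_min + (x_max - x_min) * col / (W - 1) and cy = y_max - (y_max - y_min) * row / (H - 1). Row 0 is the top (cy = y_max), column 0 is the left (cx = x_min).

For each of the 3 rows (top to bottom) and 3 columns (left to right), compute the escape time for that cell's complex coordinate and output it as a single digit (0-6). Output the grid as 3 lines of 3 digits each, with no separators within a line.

(row=0, col=0): c = -0.1800 + 1.1800i → escape time 4
(row=0, col=1): c = 0.2600 + 1.1800i → escape time 2
(row=0, col=2): c = 0.7000 + 1.1800i → escape time 2
(row=1, col=0): c = -0.1800 + 0.7050i → escape time 6
(row=1, col=1): c = 0.2600 + 0.7050i → escape time 6
(row=1, col=2): c = 0.7000 + 0.7050i → escape time 3
(row=2, col=0): c = -0.1800 + 0.2300i → escape time 6
(row=2, col=1): c = 0.2600 + 0.2300i → escape time 6
(row=2, col=2): c = 0.7000 + 0.2300i → escape time 3

Answer: 422
663
663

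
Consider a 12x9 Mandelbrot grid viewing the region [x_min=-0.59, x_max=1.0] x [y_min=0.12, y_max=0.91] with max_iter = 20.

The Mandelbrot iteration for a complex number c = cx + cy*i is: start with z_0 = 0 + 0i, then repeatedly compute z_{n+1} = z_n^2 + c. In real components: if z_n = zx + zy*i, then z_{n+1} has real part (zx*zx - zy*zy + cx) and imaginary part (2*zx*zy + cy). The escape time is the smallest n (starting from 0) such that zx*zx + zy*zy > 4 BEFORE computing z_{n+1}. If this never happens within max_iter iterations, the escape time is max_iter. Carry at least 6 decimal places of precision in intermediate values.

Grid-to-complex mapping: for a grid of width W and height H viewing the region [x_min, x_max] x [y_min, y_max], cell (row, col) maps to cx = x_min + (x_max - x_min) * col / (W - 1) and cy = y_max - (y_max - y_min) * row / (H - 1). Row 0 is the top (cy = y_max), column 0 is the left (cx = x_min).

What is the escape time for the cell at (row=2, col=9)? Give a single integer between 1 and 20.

Answer: 3

Derivation:
z_0 = 0 + 0i, c = 0.7109 + 0.7125i
Iter 1: z = 0.7109 + 0.7125i, |z|^2 = 1.0130
Iter 2: z = 0.7086 + 1.7255i, |z|^2 = 3.4797
Iter 3: z = -1.7644 + 3.1581i, |z|^2 = 13.0868
Escaped at iteration 3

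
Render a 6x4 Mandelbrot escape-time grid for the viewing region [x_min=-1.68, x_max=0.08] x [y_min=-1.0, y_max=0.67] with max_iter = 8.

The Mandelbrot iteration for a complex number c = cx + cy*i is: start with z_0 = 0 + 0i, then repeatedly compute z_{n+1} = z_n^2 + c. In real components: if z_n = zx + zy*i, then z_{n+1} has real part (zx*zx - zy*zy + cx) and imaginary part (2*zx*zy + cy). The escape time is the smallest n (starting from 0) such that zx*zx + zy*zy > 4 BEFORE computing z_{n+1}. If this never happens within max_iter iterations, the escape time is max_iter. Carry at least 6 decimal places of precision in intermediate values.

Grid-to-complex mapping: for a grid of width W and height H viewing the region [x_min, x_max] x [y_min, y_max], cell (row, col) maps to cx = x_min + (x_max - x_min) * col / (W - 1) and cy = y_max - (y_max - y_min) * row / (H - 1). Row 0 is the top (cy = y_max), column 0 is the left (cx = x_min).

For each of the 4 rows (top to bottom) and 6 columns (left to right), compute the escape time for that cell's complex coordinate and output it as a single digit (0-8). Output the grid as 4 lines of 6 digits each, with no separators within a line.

(row=0, col=0): c = -1.6800 + 0.6700i → escape time 3
(row=0, col=1): c = -1.3280 + 0.6700i → escape time 3
(row=0, col=2): c = -0.9760 + 0.6700i → escape time 4
(row=0, col=3): c = -0.6240 + 0.6700i → escape time 8
(row=0, col=4): c = -0.2720 + 0.6700i → escape time 8
(row=0, col=5): c = 0.0800 + 0.6700i → escape time 8
(row=1, col=0): c = -1.6800 + 0.1133i → escape time 5
(row=1, col=1): c = -1.3280 + 0.1133i → escape time 8
(row=1, col=2): c = -0.9760 + 0.1133i → escape time 8
(row=1, col=3): c = -0.6240 + 0.1133i → escape time 8
(row=1, col=4): c = -0.2720 + 0.1133i → escape time 8
(row=1, col=5): c = 0.0800 + 0.1133i → escape time 8
(row=2, col=0): c = -1.6800 + -0.4433i → escape time 3
(row=2, col=1): c = -1.3280 + -0.4433i → escape time 5
(row=2, col=2): c = -0.9760 + -0.4433i → escape time 6
(row=2, col=3): c = -0.6240 + -0.4433i → escape time 8
(row=2, col=4): c = -0.2720 + -0.4433i → escape time 8
(row=2, col=5): c = 0.0800 + -0.4433i → escape time 8
(row=3, col=0): c = -1.6800 + -1.0000i → escape time 2
(row=3, col=1): c = -1.3280 + -1.0000i → escape time 3
(row=3, col=2): c = -0.9760 + -1.0000i → escape time 3
(row=3, col=3): c = -0.6240 + -1.0000i → escape time 4
(row=3, col=4): c = -0.2720 + -1.0000i → escape time 5
(row=3, col=5): c = 0.0800 + -1.0000i → escape time 4

Answer: 334888
588888
356888
233454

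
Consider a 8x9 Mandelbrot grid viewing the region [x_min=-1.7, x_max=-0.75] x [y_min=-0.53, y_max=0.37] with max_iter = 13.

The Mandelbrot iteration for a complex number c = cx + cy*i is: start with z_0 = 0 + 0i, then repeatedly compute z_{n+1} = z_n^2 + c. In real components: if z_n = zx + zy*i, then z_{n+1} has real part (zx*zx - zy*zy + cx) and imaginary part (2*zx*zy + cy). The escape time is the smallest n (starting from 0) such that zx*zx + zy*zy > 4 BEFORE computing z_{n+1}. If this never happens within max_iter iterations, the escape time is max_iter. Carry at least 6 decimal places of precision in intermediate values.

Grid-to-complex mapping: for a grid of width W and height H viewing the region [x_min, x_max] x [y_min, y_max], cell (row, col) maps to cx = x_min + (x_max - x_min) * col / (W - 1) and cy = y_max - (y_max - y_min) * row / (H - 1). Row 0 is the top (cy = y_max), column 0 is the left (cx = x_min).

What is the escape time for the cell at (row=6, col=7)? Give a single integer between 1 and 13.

Answer: 10

Derivation:
z_0 = 0 + 0i, c = -0.7500 + -0.3050i
Iter 1: z = -0.7500 + -0.3050i, |z|^2 = 0.6555
Iter 2: z = -0.2805 + 0.1525i, |z|^2 = 0.1020
Iter 3: z = -0.6946 + -0.3906i, |z|^2 = 0.6350
Iter 4: z = -0.4201 + 0.2375i, |z|^2 = 0.2329
Iter 5: z = -0.6299 + -0.5046i, |z|^2 = 0.6514
Iter 6: z = -0.6078 + 0.3307i, |z|^2 = 0.4788
Iter 7: z = -0.4899 + -0.7070i, |z|^2 = 0.7399
Iter 8: z = -1.0098 + 0.3878i, |z|^2 = 1.1701
Iter 9: z = 0.1194 + -1.0882i, |z|^2 = 1.1984
Iter 10: z = -1.9199 + -0.5648i, |z|^2 = 4.0048
Escaped at iteration 10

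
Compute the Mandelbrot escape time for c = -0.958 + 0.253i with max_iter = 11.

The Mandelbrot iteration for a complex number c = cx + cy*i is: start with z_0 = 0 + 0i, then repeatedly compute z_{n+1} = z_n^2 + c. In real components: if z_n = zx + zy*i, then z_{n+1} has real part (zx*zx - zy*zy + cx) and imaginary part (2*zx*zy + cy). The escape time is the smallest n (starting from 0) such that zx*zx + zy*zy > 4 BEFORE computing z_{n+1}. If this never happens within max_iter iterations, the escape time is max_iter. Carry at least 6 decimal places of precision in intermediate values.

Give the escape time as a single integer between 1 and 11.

Answer: 11

Derivation:
z_0 = 0 + 0i, c = -0.9580 + 0.2530i
Iter 1: z = -0.9580 + 0.2530i, |z|^2 = 0.9818
Iter 2: z = -0.1042 + -0.2317i, |z|^2 = 0.0646
Iter 3: z = -1.0008 + 0.3013i, |z|^2 = 1.0925
Iter 4: z = -0.0471 + -0.3501i, |z|^2 = 0.1248
Iter 5: z = -1.0784 + 0.2860i, |z|^2 = 1.2447
Iter 6: z = 0.1231 + -0.3638i, |z|^2 = 0.1475
Iter 7: z = -1.0752 + 0.1634i, |z|^2 = 1.1828
Iter 8: z = 0.1714 + -0.0984i, |z|^2 = 0.0391
Iter 9: z = -0.9383 + 0.2193i, |z|^2 = 0.9285
Iter 10: z = -0.1256 + -0.1585i, |z|^2 = 0.0409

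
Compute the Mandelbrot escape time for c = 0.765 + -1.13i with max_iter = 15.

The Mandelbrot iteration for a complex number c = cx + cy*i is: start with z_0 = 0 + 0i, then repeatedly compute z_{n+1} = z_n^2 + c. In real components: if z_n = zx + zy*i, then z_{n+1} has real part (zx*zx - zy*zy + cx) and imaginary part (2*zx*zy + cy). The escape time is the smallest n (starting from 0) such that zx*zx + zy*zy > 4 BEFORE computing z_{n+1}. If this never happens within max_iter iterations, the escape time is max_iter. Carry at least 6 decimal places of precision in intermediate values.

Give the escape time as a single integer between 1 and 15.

Answer: 2

Derivation:
z_0 = 0 + 0i, c = 0.7650 + -1.1300i
Iter 1: z = 0.7650 + -1.1300i, |z|^2 = 1.8621
Iter 2: z = 0.0733 + -2.8589i, |z|^2 = 8.1787
Escaped at iteration 2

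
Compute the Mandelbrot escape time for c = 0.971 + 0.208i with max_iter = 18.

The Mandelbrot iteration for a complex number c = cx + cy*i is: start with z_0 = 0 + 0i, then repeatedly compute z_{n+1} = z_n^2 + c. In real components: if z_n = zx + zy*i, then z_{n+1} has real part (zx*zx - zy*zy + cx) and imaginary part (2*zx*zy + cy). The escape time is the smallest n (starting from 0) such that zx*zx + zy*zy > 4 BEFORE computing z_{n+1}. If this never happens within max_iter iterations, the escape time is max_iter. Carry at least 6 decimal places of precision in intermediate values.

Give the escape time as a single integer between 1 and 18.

Answer: 3

Derivation:
z_0 = 0 + 0i, c = 0.9710 + 0.2080i
Iter 1: z = 0.9710 + 0.2080i, |z|^2 = 0.9861
Iter 2: z = 1.8706 + 0.6119i, |z|^2 = 3.8735
Iter 3: z = 4.0956 + 2.4973i, |z|^2 = 23.0106
Escaped at iteration 3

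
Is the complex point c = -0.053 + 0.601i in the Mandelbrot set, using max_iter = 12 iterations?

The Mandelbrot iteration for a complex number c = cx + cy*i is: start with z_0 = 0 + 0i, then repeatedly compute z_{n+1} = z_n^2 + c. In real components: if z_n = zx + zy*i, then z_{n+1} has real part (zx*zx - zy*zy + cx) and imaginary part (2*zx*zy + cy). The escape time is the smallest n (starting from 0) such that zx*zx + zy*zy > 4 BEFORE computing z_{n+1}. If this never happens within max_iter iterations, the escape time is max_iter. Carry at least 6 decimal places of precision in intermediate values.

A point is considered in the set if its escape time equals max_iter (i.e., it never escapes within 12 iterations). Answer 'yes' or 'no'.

z_0 = 0 + 0i, c = -0.0530 + 0.6010i
Iter 1: z = -0.0530 + 0.6010i, |z|^2 = 0.3640
Iter 2: z = -0.4114 + 0.5373i, |z|^2 = 0.4579
Iter 3: z = -0.1724 + 0.1589i, |z|^2 = 0.0550
Iter 4: z = -0.0485 + 0.5462i, |z|^2 = 0.3007
Iter 5: z = -0.3490 + 0.5480i, |z|^2 = 0.4221
Iter 6: z = -0.2315 + 0.2185i, |z|^2 = 0.1014
Iter 7: z = -0.0472 + 0.4998i, |z|^2 = 0.2520
Iter 8: z = -0.3006 + 0.5539i, |z|^2 = 0.3971
Iter 9: z = -0.2694 + 0.2680i, |z|^2 = 0.1444
Iter 10: z = -0.0523 + 0.4566i, |z|^2 = 0.2112
Iter 11: z = -0.2587 + 0.5533i, |z|^2 = 0.3731
Did not escape in 12 iterations → in set

Answer: yes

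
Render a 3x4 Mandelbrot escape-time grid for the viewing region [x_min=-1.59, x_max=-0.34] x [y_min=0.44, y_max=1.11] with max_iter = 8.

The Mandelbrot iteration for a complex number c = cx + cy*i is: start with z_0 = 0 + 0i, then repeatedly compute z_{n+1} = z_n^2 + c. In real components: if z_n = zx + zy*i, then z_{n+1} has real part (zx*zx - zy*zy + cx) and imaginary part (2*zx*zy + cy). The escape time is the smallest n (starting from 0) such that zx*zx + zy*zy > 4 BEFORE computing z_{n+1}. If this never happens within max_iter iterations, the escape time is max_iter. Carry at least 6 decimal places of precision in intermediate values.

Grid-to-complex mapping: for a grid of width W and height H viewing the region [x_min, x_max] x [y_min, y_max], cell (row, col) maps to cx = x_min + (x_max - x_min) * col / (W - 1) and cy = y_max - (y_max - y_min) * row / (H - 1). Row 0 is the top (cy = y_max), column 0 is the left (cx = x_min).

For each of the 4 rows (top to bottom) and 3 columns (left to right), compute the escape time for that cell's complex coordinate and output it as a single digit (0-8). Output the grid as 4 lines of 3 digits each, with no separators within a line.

Answer: 234
335
348
368

Derivation:
(row=0, col=0): c = -1.5900 + 1.1100i → escape time 2
(row=0, col=1): c = -0.9650 + 1.1100i → escape time 3
(row=0, col=2): c = -0.3400 + 1.1100i → escape time 4
(row=1, col=0): c = -1.5900 + 0.8867i → escape time 3
(row=1, col=1): c = -0.9650 + 0.8867i → escape time 3
(row=1, col=2): c = -0.3400 + 0.8867i → escape time 5
(row=2, col=0): c = -1.5900 + 0.6633i → escape time 3
(row=2, col=1): c = -0.9650 + 0.6633i → escape time 4
(row=2, col=2): c = -0.3400 + 0.6633i → escape time 8
(row=3, col=0): c = -1.5900 + 0.4400i → escape time 3
(row=3, col=1): c = -0.9650 + 0.4400i → escape time 6
(row=3, col=2): c = -0.3400 + 0.4400i → escape time 8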